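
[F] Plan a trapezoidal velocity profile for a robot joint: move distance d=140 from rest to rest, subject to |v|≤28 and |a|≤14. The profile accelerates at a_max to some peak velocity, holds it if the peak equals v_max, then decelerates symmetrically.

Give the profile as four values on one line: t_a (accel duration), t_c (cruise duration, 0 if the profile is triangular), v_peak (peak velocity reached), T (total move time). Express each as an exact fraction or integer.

t_a=2 t_c=3 v_peak=28 T=7

vₘ²/aₘ = 28²/14 = 56
140 ≥ 56 so v_max reached
t_a = 28/14 = 2; v_peak = 28
d_cruise = 140 − 56 = 84; t_c = 84/28 = 3
T = 2·2 + 3 = 7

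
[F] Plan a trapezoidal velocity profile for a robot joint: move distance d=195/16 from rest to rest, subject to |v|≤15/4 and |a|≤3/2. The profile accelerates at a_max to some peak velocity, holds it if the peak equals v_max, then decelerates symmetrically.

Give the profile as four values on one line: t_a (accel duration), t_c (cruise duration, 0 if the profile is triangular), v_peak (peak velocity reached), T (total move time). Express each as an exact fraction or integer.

t_a=5/2 t_c=3/4 v_peak=15/4 T=23/4

(v_max)²/a_max = (15/4)²/(3/2) = 75/8
195/16 ≥ 75/8 ⇒ cruise phase
t_a = (15/4)/(3/2) = 5/2; v_peak = 15/4
d_cruise = 195/16 − 75/8 = 45/16; t_c = (45/16)/(15/4) = 3/4
T = 2·5/2 + 3/4 = 23/4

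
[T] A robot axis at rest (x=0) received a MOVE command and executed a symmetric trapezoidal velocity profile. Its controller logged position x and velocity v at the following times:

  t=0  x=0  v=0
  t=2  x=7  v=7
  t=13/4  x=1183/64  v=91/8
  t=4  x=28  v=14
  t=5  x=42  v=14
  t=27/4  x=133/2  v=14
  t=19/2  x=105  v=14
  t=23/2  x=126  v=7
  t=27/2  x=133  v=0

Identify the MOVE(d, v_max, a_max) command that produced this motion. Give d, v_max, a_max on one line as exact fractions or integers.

d=133 v_max=14 a_max=7/2

final state: t=27/2, x=133, v=0 → d = 133
a_max = (7−0)/(2−0) = 7/2
max v = 14 over t∈[4,19/2] → v_max = 14
check: 14·(4+11/2) = 133 ✓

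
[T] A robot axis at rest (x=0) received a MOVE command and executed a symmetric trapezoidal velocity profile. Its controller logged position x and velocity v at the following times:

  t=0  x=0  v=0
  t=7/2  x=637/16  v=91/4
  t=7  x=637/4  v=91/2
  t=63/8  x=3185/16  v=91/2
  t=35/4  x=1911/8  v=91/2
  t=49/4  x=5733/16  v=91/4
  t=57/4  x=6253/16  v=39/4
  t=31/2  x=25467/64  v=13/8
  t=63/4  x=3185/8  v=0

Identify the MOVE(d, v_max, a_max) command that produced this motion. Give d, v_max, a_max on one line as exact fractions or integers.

d=3185/8 v_max=91/2 a_max=13/2

final state: t=63/4, x=3185/8, v=0 → d = 3185/8
a_max = (91/4−0)/(7/2−0) = 13/2
max v = 91/2 over t∈[7,35/4] → v_max = 91/2
check: 91/2·(7+7/4) = 3185/8 ✓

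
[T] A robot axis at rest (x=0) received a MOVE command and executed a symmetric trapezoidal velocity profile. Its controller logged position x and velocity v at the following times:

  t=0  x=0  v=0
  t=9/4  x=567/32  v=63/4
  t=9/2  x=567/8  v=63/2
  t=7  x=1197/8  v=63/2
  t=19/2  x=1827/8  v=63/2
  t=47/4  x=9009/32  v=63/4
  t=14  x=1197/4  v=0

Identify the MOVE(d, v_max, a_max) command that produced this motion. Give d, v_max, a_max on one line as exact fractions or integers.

d=1197/4 v_max=63/2 a_max=7

final state: t=14, x=1197/4, v=0 → d = 1197/4
a_max = (63/4−0)/(9/4−0) = 7
max v = 63/2 over t∈[9/2,19/2] → v_max = 63/2
check: 63/2·(9/2+5) = 1197/4 ✓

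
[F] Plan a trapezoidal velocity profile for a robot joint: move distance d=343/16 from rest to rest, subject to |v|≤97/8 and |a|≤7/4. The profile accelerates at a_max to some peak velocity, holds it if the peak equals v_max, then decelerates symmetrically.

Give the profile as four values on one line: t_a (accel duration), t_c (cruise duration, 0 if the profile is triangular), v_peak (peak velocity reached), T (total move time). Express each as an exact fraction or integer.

t_a=7/2 t_c=0 v_peak=49/8 T=7

vₘ²/aₘ = (97/8)²/(7/4) = 9409/112
343/16 < 9409/112 → triangular
v_peak = √(343/16·7/4) = √(2401/64) = 49/8
t_a = (49/8)/(7/4) = 7/2; t_c = 0
T = 2·7/2 = 7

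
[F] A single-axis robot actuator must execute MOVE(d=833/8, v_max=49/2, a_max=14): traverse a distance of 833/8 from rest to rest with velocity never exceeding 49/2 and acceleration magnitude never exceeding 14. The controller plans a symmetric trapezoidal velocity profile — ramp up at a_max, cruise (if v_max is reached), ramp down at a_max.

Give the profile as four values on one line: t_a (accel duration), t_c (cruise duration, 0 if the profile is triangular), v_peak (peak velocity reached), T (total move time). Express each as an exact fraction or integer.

v_max²/a_max = (49/2)²/14 = 343/8
833/8 ≥ 343/8 so v_max reached
t_a = (49/2)/14 = 7/4; v_peak = 49/2
d_cruise = 833/8 − 343/8 = 245/4; t_c = (245/4)/(49/2) = 5/2
T = 2·7/4 + 5/2 = 6

t_a=7/4 t_c=5/2 v_peak=49/2 T=6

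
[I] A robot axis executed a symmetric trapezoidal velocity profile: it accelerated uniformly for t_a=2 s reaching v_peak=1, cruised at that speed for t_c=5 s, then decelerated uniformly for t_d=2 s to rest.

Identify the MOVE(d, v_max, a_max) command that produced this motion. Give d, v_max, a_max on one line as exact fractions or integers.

a_max = 1/2
d_a = ½·1·2 = 1; d_c = 1·5 = 5
d = 2·1 + 5 = 7
t_c = 5 > 0 → v_max = v_peak = 1

d=7 v_max=1 a_max=1/2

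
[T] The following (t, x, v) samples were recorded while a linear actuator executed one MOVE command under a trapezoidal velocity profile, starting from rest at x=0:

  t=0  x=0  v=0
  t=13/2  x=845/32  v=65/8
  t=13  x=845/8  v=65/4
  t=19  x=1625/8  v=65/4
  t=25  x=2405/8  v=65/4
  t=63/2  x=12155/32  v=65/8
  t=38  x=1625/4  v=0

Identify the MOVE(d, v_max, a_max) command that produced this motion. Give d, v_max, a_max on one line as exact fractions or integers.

final state: t=38, x=1625/4, v=0 → d = 1625/4
a_max = (65/8−0)/(13/2−0) = 5/4
max v = 65/4 over t∈[13,25] → v_max = 65/4
check: 65/4·(13+12) = 1625/4 ✓

d=1625/4 v_max=65/4 a_max=5/4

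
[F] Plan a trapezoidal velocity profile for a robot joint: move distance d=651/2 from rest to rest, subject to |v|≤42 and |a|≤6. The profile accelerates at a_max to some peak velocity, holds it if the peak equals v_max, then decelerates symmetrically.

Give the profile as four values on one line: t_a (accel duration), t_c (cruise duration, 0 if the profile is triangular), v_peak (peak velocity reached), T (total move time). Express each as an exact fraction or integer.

vₘ²/aₘ = 42²/6 = 294
651/2 ≥ 294 ⇒ cruise phase
t_a = 42/6 = 7; v_peak = 42
d_cruise = 651/2 − 294 = 63/2; t_c = (63/2)/42 = 3/4
T = 2·7 + 3/4 = 59/4

t_a=7 t_c=3/4 v_peak=42 T=59/4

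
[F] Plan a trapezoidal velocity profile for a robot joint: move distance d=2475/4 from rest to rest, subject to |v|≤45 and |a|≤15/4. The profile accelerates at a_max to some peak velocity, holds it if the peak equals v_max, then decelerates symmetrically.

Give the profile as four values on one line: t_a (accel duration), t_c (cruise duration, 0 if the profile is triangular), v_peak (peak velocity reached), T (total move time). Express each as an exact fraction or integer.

t_a=12 t_c=7/4 v_peak=45 T=103/4

vₘ²/aₘ = 45²/(15/4) = 540
2475/4 ≥ 540 → trapezoidal
t_a = 45/(15/4) = 12; v_peak = 45
d_cruise = 2475/4 − 540 = 315/4; t_c = (315/4)/45 = 7/4
T = 2·12 + 7/4 = 103/4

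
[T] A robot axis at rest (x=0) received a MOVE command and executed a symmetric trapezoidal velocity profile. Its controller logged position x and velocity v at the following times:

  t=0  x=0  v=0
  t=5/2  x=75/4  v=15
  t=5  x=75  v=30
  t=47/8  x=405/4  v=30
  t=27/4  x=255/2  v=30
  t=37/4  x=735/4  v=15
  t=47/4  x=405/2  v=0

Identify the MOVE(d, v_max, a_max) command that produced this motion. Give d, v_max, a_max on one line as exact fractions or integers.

d=405/2 v_max=30 a_max=6

final state: t=47/4, x=405/2, v=0 → d = 405/2
a_max = (15−0)/(5/2−0) = 6
max v = 30 over t∈[5,27/4] → v_max = 30
check: 30·(5+7/4) = 405/2 ✓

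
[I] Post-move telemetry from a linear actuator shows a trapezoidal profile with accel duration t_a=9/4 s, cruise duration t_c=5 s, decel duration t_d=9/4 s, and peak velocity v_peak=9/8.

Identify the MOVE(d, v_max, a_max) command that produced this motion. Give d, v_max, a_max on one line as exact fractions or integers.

a_max = (9/8)/(9/4) = 1/2
d_a = ½·9/8·9/4 = 81/64; d_c = 9/8·5 = 45/8
d = 2·81/64 + 45/8 = 261/32
t_c = 5 > 0 → v_max = v_peak = 9/8

d=261/32 v_max=9/8 a_max=1/2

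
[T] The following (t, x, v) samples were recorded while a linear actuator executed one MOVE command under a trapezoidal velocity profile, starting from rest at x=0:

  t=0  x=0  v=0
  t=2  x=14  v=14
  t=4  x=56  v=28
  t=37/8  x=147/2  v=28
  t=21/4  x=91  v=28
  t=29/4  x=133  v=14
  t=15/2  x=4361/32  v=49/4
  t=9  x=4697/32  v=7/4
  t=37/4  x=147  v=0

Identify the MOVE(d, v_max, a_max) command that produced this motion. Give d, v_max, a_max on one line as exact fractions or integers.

d=147 v_max=28 a_max=7

final state: t=37/4, x=147, v=0 → d = 147
a_max = (14−0)/(2−0) = 7
max v = 28 over t∈[4,21/4] → v_max = 28
check: 28·(4+5/4) = 147 ✓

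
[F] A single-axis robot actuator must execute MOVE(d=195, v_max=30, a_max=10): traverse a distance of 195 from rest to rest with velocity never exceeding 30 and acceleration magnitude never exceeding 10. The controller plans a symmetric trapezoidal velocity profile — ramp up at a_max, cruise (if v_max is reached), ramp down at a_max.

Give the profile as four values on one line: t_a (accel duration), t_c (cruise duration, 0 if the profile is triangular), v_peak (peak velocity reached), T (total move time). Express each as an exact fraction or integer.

t_a=3 t_c=7/2 v_peak=30 T=19/2

vₘ²/aₘ = 30²/10 = 90
195 ≥ 90 so v_max reached
t_a = 30/10 = 3; v_peak = 30
d_cruise = 195 − 90 = 105; t_c = 105/30 = 7/2
T = 2·3 + 7/2 = 19/2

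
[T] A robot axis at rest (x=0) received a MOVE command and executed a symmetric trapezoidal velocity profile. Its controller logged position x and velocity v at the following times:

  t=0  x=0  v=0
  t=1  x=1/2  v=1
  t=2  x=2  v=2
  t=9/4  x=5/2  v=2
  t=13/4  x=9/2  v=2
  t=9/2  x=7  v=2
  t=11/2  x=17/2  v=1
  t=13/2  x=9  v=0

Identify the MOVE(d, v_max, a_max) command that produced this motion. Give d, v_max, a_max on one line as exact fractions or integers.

final state: t=13/2, x=9, v=0 → d = 9
a_max = (1−0)/(1−0) = 1
max v = 2 over t∈[2,9/2] → v_max = 2
check: 2·(2+5/2) = 9 ✓

d=9 v_max=2 a_max=1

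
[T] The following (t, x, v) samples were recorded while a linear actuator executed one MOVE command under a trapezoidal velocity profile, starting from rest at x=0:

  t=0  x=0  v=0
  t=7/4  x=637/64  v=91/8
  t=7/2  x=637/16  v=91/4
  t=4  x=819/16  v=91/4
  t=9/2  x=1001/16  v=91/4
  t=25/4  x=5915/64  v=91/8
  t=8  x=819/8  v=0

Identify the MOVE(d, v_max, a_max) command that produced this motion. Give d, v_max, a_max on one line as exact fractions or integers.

final state: t=8, x=819/8, v=0 → d = 819/8
a_max = (91/8−0)/(7/4−0) = 13/2
max v = 91/4 over t∈[7/2,9/2] → v_max = 91/4
check: 91/4·(7/2+1) = 819/8 ✓

d=819/8 v_max=91/4 a_max=13/2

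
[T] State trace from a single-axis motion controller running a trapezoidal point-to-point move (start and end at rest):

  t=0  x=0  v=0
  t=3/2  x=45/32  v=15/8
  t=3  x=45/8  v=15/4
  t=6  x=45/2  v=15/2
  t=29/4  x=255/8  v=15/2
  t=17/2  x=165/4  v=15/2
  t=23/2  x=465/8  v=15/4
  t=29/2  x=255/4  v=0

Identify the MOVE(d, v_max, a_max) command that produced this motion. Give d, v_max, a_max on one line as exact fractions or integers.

final state: t=29/2, x=255/4, v=0 → d = 255/4
a_max = (15/8−0)/(3/2−0) = 5/4
max v = 15/2 over t∈[6,17/2] → v_max = 15/2
check: 15/2·(6+5/2) = 255/4 ✓

d=255/4 v_max=15/2 a_max=5/4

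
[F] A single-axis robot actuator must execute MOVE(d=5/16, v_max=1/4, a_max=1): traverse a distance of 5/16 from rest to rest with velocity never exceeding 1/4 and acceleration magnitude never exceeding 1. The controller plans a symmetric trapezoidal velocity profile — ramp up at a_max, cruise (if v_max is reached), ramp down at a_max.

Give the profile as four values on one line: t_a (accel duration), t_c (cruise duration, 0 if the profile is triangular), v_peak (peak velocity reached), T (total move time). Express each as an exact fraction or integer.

t_a=1/4 t_c=1 v_peak=1/4 T=3/2

(v_max)²/a_max = (1/4)²/1 = 1/16
5/16 ≥ 1/16 ⇒ cruise phase
t_a = (1/4)/1 = 1/4; v_peak = 1/4
d_cruise = 5/16 − 1/16 = 1/4; t_c = (1/4)/(1/4) = 1
T = 2·1/4 + 1 = 3/2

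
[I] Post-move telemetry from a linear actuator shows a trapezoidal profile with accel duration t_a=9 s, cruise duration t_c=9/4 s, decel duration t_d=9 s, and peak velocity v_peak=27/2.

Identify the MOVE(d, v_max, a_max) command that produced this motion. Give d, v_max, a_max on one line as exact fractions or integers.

d=1215/8 v_max=27/2 a_max=3/2

a_max = (27/2)/9 = 3/2
d_a = ½·27/2·9 = 243/4; d_c = 27/2·9/4 = 243/8
d = 2·243/4 + 243/8 = 1215/8
t_c = 9/4 > 0 → v_max = v_peak = 27/2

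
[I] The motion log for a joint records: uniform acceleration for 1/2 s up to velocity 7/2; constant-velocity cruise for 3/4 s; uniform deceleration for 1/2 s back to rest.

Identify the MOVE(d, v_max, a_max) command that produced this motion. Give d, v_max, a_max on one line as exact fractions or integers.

d=35/8 v_max=7/2 a_max=7

a_max = (7/2)/(1/2) = 7
d_a = ½·7/2·1/2 = 7/8; d_c = 7/2·3/4 = 21/8
d = 2·7/8 + 21/8 = 35/8
t_c = 3/4 > 0 → v_max = v_peak = 7/2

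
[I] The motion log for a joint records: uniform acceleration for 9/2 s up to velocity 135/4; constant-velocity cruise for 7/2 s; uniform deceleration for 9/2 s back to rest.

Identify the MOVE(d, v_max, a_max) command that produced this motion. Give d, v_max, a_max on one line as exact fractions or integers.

d=270 v_max=135/4 a_max=15/2

a_max = (135/4)/(9/2) = 15/2
d_a = ½·135/4·9/2 = 1215/16; d_c = 135/4·7/2 = 945/8
d = 2·1215/16 + 945/8 = 270
t_c = 7/2 > 0 → v_max = v_peak = 135/4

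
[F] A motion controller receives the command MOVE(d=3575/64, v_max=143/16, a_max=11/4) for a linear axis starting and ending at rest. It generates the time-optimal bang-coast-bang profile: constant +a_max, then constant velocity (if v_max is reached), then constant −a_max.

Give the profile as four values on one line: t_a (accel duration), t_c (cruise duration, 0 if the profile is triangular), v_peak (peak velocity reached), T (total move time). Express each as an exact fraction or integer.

vₘ²/aₘ = (143/16)²/(11/4) = 1859/64
3575/64 ≥ 1859/64 so v_max reached
t_a = (143/16)/(11/4) = 13/4; v_peak = 143/16
d_cruise = 3575/64 − 1859/64 = 429/16; t_c = (429/16)/(143/16) = 3
T = 2·13/4 + 3 = 19/2

t_a=13/4 t_c=3 v_peak=143/16 T=19/2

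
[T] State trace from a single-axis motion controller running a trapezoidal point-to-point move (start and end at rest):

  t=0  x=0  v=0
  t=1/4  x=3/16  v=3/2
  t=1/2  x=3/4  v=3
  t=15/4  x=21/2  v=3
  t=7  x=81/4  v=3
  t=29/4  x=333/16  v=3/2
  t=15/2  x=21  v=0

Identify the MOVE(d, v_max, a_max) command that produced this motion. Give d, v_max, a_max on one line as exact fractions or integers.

d=21 v_max=3 a_max=6

final state: t=15/2, x=21, v=0 → d = 21
a_max = (3/2−0)/(1/4−0) = 6
max v = 3 over t∈[1/2,7] → v_max = 3
check: 3·(1/2+13/2) = 21 ✓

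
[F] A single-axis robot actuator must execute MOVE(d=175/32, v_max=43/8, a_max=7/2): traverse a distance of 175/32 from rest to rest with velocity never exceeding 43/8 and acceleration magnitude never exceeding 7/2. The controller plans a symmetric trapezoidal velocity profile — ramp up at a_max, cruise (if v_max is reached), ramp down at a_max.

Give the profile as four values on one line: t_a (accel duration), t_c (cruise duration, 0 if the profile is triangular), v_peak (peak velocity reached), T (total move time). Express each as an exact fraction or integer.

t_a=5/4 t_c=0 v_peak=35/8 T=5/2

v_max²/a_max = (43/8)²/(7/2) = 1849/224
175/32 < 1849/224 → triangular
v_peak = √(175/32·7/2) = √(1225/64) = 35/8
t_a = (35/8)/(7/2) = 5/4; t_c = 0
T = 2·5/4 = 5/2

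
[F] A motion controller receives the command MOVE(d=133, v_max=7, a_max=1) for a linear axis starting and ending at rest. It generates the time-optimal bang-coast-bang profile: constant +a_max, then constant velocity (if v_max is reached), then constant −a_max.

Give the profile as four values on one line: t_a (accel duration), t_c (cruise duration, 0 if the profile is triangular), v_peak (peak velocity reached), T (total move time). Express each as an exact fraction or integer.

(v_max)²/a_max = 7²/1 = 49
133 ≥ 49 → trapezoidal
t_a = 7/1 = 7; v_peak = 7
d_cruise = 133 − 49 = 84; t_c = 84/7 = 12
T = 2·7 + 12 = 26

t_a=7 t_c=12 v_peak=7 T=26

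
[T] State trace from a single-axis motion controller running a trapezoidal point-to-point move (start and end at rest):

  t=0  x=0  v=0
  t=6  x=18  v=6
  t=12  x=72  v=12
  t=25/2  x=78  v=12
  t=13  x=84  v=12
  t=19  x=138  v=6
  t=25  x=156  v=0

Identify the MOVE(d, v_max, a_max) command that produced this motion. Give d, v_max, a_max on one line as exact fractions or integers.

d=156 v_max=12 a_max=1

final state: t=25, x=156, v=0 → d = 156
a_max = (6−0)/(6−0) = 1
max v = 12 over t∈[12,13] → v_max = 12
check: 12·(12+1) = 156 ✓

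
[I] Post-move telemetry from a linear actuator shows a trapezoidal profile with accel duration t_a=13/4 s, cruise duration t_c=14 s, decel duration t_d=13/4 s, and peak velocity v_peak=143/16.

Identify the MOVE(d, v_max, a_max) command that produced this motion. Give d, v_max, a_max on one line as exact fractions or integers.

a_max = (143/16)/(13/4) = 11/4
d_a = ½·143/16·13/4 = 1859/128; d_c = 143/16·14 = 1001/8
d = 2·1859/128 + 1001/8 = 9867/64
t_c = 14 > 0 so v_max = 143/16

d=9867/64 v_max=143/16 a_max=11/4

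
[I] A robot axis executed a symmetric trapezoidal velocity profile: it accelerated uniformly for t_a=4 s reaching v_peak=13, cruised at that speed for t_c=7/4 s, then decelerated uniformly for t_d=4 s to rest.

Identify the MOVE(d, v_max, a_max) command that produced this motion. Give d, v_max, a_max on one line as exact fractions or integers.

a_max = 13/4
d_a = ½·13·4 = 26; d_c = 13·7/4 = 91/4
d = 2·26 + 91/4 = 299/4
t_c = 7/4 > 0 → v_max = v_peak = 13

d=299/4 v_max=13 a_max=13/4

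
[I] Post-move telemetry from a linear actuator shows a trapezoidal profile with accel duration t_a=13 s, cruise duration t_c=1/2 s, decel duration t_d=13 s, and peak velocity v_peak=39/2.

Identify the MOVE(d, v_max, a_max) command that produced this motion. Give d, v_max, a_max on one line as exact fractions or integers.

a_max = (39/2)/13 = 3/2
d_a = ½·39/2·13 = 507/4; d_c = 39/2·1/2 = 39/4
d = 2·507/4 + 39/4 = 1053/4
t_c = 1/2 > 0 ⇒ limit active, v_max = 39/2

d=1053/4 v_max=39/2 a_max=3/2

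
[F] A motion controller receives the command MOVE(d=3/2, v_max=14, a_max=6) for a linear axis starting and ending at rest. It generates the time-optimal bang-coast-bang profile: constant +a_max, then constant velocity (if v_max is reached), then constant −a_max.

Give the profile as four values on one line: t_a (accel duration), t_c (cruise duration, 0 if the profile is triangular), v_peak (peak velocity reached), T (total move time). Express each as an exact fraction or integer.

(v_max)²/a_max = 14²/6 = 98/3
3/2 < 98/3 so t_c = 0
v_peak = √(3/2·6) = √9 = 3
t_a = 3/6 = 1/2; t_c = 0
T = 2·1/2 = 1

t_a=1/2 t_c=0 v_peak=3 T=1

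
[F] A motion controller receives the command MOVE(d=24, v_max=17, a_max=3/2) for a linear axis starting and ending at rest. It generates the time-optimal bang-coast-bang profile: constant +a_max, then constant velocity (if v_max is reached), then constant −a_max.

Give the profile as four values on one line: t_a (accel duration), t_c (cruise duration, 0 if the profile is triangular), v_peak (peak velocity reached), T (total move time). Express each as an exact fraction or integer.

t_a=4 t_c=0 v_peak=6 T=8

vₘ²/aₘ = 17²/(3/2) = 578/3
24 < 578/3 so t_c = 0
v_peak = √(24·3/2) = √36 = 6
t_a = 6/(3/2) = 4; t_c = 0
T = 2·4 = 8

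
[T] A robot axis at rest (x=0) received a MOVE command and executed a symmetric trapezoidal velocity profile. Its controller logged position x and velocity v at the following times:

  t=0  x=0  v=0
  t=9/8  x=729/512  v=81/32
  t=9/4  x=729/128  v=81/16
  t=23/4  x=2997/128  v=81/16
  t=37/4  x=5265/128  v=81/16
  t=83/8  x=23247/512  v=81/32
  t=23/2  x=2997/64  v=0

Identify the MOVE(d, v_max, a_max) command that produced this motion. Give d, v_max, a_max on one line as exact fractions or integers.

d=2997/64 v_max=81/16 a_max=9/4

final state: t=23/2, x=2997/64, v=0 → d = 2997/64
a_max = (81/32−0)/(9/8−0) = 9/4
max v = 81/16 over t∈[9/4,37/4] → v_max = 81/16
check: 81/16·(9/4+7) = 2997/64 ✓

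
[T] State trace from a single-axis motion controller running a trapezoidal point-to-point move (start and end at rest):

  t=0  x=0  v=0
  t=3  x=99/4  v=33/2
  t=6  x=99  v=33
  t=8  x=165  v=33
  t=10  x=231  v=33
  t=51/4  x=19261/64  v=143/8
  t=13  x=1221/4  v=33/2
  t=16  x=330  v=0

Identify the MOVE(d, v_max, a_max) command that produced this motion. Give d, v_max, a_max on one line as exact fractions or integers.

final state: t=16, x=330, v=0 → d = 330
a_max = (33/2−0)/(3−0) = 11/2
max v = 33 over t∈[6,10] → v_max = 33
check: 33·(6+4) = 330 ✓

d=330 v_max=33 a_max=11/2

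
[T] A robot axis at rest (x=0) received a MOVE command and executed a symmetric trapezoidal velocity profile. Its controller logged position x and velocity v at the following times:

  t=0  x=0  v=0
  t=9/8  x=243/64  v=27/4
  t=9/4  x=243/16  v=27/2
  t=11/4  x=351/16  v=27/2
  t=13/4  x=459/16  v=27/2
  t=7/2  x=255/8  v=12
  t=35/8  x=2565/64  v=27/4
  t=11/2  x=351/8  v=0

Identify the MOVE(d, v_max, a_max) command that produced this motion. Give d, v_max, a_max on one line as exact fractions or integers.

d=351/8 v_max=27/2 a_max=6

final state: t=11/2, x=351/8, v=0 → d = 351/8
a_max = (27/4−0)/(9/8−0) = 6
max v = 27/2 over t∈[9/4,13/4] → v_max = 27/2
check: 27/2·(9/4+1) = 351/8 ✓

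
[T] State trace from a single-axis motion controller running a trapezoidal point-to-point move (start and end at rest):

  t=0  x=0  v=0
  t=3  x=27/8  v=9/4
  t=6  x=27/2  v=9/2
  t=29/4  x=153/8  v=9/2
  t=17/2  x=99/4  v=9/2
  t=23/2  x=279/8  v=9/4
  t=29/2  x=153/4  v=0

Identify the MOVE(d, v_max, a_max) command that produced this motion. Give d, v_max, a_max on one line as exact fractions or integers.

d=153/4 v_max=9/2 a_max=3/4

final state: t=29/2, x=153/4, v=0 → d = 153/4
a_max = (9/4−0)/(3−0) = 3/4
max v = 9/2 over t∈[6,17/2] → v_max = 9/2
check: 9/2·(6+5/2) = 153/4 ✓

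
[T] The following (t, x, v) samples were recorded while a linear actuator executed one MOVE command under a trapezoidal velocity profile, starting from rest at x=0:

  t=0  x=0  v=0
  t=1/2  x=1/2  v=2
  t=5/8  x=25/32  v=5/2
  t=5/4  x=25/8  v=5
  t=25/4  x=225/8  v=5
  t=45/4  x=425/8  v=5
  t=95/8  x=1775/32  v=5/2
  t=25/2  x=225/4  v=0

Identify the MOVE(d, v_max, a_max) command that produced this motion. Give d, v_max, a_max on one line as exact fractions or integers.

final state: t=25/2, x=225/4, v=0 → d = 225/4
a_max = (2−0)/(1/2−0) = 4
max v = 5 over t∈[5/4,45/4] → v_max = 5
check: 5·(5/4+10) = 225/4 ✓

d=225/4 v_max=5 a_max=4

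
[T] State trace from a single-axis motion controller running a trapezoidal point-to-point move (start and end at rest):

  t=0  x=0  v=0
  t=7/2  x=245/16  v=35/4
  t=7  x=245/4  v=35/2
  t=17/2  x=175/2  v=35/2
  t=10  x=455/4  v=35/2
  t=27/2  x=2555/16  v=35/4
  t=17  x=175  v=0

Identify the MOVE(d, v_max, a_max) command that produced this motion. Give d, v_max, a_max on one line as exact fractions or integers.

d=175 v_max=35/2 a_max=5/2

final state: t=17, x=175, v=0 → d = 175
a_max = (35/4−0)/(7/2−0) = 5/2
max v = 35/2 over t∈[7,10] → v_max = 35/2
check: 35/2·(7+3) = 175 ✓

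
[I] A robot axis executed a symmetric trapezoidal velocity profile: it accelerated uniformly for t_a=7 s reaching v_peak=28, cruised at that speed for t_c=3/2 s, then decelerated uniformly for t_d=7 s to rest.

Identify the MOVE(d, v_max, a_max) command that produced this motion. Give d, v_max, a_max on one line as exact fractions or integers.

d=238 v_max=28 a_max=4

a_max = 28/7 = 4
d_a = ½·28·7 = 98; d_c = 28·3/2 = 42
d = 2·98 + 42 = 238
t_c = 3/2 > 0 ⇒ limit active, v_max = 28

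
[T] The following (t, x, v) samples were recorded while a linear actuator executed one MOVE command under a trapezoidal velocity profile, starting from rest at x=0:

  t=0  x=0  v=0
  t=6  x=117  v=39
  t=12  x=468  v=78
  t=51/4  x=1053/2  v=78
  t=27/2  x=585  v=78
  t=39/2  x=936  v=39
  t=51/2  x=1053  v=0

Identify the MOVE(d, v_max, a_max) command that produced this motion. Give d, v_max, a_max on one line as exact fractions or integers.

d=1053 v_max=78 a_max=13/2

final state: t=51/2, x=1053, v=0 → d = 1053
a_max = (39−0)/(6−0) = 13/2
max v = 78 over t∈[12,27/2] → v_max = 78
check: 78·(12+3/2) = 1053 ✓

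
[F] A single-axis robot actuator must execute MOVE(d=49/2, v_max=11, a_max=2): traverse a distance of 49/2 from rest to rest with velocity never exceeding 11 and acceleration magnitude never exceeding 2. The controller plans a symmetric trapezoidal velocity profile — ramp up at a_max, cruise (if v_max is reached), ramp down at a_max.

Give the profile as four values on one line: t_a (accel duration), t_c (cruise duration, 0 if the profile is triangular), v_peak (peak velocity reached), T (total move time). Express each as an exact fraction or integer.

t_a=7/2 t_c=0 v_peak=7 T=7

(v_max)²/a_max = 11²/2 = 121/2
49/2 < 121/2 ⇒ no cruise
v_peak = √(49/2·2) = √49 = 7
t_a = 7/2; t_c = 0
T = 2·7/2 = 7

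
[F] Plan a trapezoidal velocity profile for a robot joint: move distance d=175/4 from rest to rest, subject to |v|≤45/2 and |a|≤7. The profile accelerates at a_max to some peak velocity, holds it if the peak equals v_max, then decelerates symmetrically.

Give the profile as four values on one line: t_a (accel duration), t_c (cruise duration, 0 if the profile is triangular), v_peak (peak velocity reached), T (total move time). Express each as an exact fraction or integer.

vₘ²/aₘ = (45/2)²/7 = 2025/28
175/4 < 2025/28 ⇒ no cruise
v_peak = √(175/4·7) = √(1225/4) = 35/2
t_a = (35/2)/7 = 5/2; t_c = 0
T = 2·5/2 = 5

t_a=5/2 t_c=0 v_peak=35/2 T=5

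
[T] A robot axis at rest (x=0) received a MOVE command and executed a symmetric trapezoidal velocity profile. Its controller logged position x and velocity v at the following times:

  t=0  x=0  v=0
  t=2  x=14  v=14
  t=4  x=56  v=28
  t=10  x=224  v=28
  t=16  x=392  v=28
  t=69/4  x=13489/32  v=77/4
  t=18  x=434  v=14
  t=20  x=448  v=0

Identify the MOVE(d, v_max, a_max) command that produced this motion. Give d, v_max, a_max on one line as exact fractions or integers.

d=448 v_max=28 a_max=7

final state: t=20, x=448, v=0 → d = 448
a_max = (14−0)/(2−0) = 7
max v = 28 over t∈[4,16] → v_max = 28
check: 28·(4+12) = 448 ✓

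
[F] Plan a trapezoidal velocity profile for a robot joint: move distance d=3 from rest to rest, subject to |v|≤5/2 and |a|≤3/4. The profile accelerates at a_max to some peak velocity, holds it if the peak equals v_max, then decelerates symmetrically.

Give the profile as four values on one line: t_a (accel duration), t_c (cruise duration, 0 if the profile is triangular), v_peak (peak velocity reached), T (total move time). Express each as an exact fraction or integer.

t_a=2 t_c=0 v_peak=3/2 T=4

vₘ²/aₘ = (5/2)²/(3/4) = 25/3
3 < 25/3 so t_c = 0
v_peak = √(3·3/4) = √(9/4) = 3/2
t_a = (3/2)/(3/4) = 2; t_c = 0
T = 2·2 = 4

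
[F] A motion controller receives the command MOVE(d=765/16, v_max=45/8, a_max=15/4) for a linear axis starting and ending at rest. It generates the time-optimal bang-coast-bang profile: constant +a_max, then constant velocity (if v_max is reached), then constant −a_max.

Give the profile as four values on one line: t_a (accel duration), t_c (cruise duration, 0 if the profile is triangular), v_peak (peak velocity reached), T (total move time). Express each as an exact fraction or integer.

vₘ²/aₘ = (45/8)²/(15/4) = 135/16
765/16 ≥ 135/16 → trapezoidal
t_a = (45/8)/(15/4) = 3/2; v_peak = 45/8
d_cruise = 765/16 − 135/16 = 315/8; t_c = (315/8)/(45/8) = 7
T = 2·3/2 + 7 = 10

t_a=3/2 t_c=7 v_peak=45/8 T=10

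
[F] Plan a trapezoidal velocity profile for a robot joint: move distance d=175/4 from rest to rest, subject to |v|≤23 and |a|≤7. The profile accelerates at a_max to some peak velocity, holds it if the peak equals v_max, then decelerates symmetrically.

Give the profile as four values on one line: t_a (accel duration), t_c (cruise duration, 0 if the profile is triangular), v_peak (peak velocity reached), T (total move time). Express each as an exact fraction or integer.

t_a=5/2 t_c=0 v_peak=35/2 T=5

v_max²/a_max = 23²/7 = 529/7
175/4 < 529/7 so t_c = 0
v_peak = √(175/4·7) = √(1225/4) = 35/2
t_a = (35/2)/7 = 5/2; t_c = 0
T = 2·5/2 = 5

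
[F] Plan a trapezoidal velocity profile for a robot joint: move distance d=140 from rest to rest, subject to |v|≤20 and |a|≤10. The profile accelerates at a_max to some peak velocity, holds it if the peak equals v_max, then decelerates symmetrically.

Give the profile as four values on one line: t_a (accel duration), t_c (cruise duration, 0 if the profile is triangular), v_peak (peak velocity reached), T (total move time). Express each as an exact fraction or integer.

t_a=2 t_c=5 v_peak=20 T=9

vₘ²/aₘ = 20²/10 = 40
140 ≥ 40 ⇒ cruise phase
t_a = 20/10 = 2; v_peak = 20
d_cruise = 140 − 40 = 100; t_c = 100/20 = 5
T = 2·2 + 5 = 9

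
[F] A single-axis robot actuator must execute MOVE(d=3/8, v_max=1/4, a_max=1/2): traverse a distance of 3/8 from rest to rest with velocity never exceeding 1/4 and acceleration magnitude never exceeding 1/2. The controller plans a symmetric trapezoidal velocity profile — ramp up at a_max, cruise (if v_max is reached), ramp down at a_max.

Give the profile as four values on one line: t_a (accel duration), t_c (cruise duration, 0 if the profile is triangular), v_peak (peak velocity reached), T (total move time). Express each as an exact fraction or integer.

v_max²/a_max = (1/4)²/(1/2) = 1/8
3/8 ≥ 1/8 → trapezoidal
t_a = (1/4)/(1/2) = 1/2; v_peak = 1/4
d_cruise = 3/8 − 1/8 = 1/4; t_c = (1/4)/(1/4) = 1
T = 2·1/2 + 1 = 2

t_a=1/2 t_c=1 v_peak=1/4 T=2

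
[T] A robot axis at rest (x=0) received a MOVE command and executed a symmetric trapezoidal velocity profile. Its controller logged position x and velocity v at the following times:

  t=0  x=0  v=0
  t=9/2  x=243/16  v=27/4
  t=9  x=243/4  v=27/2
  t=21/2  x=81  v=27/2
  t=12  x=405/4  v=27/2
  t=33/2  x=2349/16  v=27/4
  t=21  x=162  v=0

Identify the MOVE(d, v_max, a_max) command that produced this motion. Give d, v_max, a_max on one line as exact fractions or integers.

final state: t=21, x=162, v=0 → d = 162
a_max = (27/4−0)/(9/2−0) = 3/2
max v = 27/2 over t∈[9,12] → v_max = 27/2
check: 27/2·(9+3) = 162 ✓

d=162 v_max=27/2 a_max=3/2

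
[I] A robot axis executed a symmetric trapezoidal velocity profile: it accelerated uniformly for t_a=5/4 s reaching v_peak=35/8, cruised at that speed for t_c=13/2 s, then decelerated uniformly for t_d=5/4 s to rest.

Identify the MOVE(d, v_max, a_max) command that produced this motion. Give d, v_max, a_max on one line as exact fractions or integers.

d=1085/32 v_max=35/8 a_max=7/2

a_max = (35/8)/(5/4) = 7/2
d_a = ½·35/8·5/4 = 175/64; d_c = 35/8·13/2 = 455/16
d = 2·175/64 + 455/16 = 1085/32
t_c = 13/2 > 0 ⇒ limit active, v_max = 35/8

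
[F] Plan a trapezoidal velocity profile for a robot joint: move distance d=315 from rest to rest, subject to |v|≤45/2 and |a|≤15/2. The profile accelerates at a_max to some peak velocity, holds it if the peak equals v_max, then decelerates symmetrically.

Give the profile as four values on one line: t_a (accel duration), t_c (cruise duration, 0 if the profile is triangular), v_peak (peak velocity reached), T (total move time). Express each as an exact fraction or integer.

(v_max)²/a_max = (45/2)²/(15/2) = 135/2
315 ≥ 135/2 ⇒ cruise phase
t_a = (45/2)/(15/2) = 3; v_peak = 45/2
d_cruise = 315 − 135/2 = 495/2; t_c = (495/2)/(45/2) = 11
T = 2·3 + 11 = 17

t_a=3 t_c=11 v_peak=45/2 T=17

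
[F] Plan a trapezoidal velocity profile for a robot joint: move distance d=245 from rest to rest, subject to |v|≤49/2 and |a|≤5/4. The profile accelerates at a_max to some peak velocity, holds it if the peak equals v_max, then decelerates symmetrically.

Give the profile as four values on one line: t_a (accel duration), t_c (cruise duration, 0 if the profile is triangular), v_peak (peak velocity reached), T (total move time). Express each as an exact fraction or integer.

v_max²/a_max = (49/2)²/(5/4) = 2401/5
245 < 2401/5 ⇒ no cruise
v_peak = √(245·5/4) = √(1225/4) = 35/2
t_a = (35/2)/(5/4) = 14; t_c = 0
T = 2·14 = 28

t_a=14 t_c=0 v_peak=35/2 T=28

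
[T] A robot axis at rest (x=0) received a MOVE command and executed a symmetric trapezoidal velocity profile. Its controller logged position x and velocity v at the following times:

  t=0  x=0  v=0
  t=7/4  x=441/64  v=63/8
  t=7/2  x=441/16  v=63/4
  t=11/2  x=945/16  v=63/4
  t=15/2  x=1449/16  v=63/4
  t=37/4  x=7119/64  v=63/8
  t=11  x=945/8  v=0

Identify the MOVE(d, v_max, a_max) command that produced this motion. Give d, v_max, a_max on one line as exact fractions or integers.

d=945/8 v_max=63/4 a_max=9/2

final state: t=11, x=945/8, v=0 → d = 945/8
a_max = (63/8−0)/(7/4−0) = 9/2
max v = 63/4 over t∈[7/2,15/2] → v_max = 63/4
check: 63/4·(7/2+4) = 945/8 ✓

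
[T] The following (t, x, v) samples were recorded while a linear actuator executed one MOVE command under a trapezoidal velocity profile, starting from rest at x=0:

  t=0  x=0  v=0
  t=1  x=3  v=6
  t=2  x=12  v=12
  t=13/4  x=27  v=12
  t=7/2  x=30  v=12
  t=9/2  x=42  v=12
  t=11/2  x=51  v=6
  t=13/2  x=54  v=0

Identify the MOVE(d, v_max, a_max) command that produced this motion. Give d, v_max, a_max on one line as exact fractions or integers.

d=54 v_max=12 a_max=6

final state: t=13/2, x=54, v=0 → d = 54
a_max = (6−0)/(1−0) = 6
max v = 12 over t∈[2,9/2] → v_max = 12
check: 12·(2+5/2) = 54 ✓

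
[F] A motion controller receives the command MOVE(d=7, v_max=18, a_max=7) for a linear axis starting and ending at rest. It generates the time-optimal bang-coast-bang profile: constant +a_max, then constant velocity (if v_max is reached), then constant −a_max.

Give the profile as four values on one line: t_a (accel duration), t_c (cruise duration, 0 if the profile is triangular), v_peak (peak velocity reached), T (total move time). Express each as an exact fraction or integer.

t_a=1 t_c=0 v_peak=7 T=2

vₘ²/aₘ = 18²/7 = 324/7
7 < 324/7 so t_c = 0
v_peak = √(7·7) = √49 = 7
t_a = 7/7 = 1; t_c = 0
T = 2·1 = 2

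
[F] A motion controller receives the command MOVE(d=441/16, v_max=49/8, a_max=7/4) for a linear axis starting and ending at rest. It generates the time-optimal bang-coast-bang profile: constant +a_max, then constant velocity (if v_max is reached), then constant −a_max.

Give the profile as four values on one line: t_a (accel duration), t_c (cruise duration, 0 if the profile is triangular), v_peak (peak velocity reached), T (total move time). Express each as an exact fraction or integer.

t_a=7/2 t_c=1 v_peak=49/8 T=8

v_max²/a_max = (49/8)²/(7/4) = 343/16
441/16 ≥ 343/16 ⇒ cruise phase
t_a = (49/8)/(7/4) = 7/2; v_peak = 49/8
d_cruise = 441/16 − 343/16 = 49/8; t_c = (49/8)/(49/8) = 1
T = 2·7/2 + 1 = 8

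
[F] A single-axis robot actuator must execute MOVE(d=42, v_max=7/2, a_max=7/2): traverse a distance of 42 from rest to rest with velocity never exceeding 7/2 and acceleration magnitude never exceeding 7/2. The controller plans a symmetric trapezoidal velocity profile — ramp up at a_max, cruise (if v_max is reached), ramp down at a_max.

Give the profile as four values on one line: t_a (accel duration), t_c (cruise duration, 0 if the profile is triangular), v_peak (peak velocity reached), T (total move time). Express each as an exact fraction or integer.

t_a=1 t_c=11 v_peak=7/2 T=13

(v_max)²/a_max = (7/2)²/(7/2) = 7/2
42 ≥ 7/2 → trapezoidal
t_a = (7/2)/(7/2) = 1; v_peak = 7/2
d_cruise = 42 − 7/2 = 77/2; t_c = (77/2)/(7/2) = 11
T = 2·1 + 11 = 13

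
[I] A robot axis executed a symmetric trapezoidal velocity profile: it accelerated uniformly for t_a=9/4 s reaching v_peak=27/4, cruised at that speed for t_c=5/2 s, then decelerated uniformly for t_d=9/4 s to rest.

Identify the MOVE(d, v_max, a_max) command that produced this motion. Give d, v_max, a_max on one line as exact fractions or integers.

a_max = (27/4)/(9/4) = 3
d_a = ½·27/4·9/4 = 243/32; d_c = 27/4·5/2 = 135/8
d = 2·243/32 + 135/8 = 513/16
t_c = 5/2 > 0 ⇒ limit active, v_max = 27/4

d=513/16 v_max=27/4 a_max=3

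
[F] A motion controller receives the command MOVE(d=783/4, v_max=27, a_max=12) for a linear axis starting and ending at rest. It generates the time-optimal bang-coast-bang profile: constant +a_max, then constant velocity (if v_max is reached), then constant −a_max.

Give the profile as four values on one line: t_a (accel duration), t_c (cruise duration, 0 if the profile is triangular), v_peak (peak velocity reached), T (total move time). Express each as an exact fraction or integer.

t_a=9/4 t_c=5 v_peak=27 T=19/2

v_max²/a_max = 27²/12 = 243/4
783/4 ≥ 243/4 ⇒ cruise phase
t_a = 27/12 = 9/4; v_peak = 27
d_cruise = 783/4 − 243/4 = 135; t_c = 135/27 = 5
T = 2·9/4 + 5 = 19/2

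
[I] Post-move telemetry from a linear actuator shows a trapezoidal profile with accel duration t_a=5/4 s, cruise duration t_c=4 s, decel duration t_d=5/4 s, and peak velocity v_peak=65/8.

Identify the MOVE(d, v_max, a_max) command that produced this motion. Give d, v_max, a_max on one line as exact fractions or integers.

a_max = (65/8)/(5/4) = 13/2
d_a = ½·65/8·5/4 = 325/64; d_c = 65/8·4 = 65/2
d = 2·325/64 + 65/2 = 1365/32
t_c = 4 > 0 ⇒ limit active, v_max = 65/8

d=1365/32 v_max=65/8 a_max=13/2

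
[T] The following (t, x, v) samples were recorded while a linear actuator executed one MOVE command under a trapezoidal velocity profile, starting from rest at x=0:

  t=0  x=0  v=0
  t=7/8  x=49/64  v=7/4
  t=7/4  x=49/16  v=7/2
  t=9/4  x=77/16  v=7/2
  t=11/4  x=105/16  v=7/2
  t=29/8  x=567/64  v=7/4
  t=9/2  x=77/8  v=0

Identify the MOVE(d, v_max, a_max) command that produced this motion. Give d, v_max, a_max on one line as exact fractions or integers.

d=77/8 v_max=7/2 a_max=2

final state: t=9/2, x=77/8, v=0 → d = 77/8
a_max = (7/4−0)/(7/8−0) = 2
max v = 7/2 over t∈[7/4,11/4] → v_max = 7/2
check: 7/2·(7/4+1) = 77/8 ✓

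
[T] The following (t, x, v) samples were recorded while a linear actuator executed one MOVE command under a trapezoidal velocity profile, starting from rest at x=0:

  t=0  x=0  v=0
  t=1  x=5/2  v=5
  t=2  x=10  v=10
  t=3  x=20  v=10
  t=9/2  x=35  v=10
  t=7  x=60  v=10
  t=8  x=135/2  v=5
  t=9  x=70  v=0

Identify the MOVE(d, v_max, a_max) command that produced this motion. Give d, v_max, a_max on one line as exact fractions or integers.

final state: t=9, x=70, v=0 → d = 70
a_max = (5−0)/(1−0) = 5
max v = 10 over t∈[2,7] → v_max = 10
check: 10·(2+5) = 70 ✓

d=70 v_max=10 a_max=5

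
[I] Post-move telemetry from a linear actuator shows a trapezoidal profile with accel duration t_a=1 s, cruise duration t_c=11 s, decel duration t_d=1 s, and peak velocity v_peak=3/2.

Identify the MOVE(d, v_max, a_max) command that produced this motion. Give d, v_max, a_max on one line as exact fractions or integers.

d=18 v_max=3/2 a_max=3/2

a_max = (3/2)/1 = 3/2
d_a = ½·3/2·1 = 3/4; d_c = 3/2·11 = 33/2
d = 2·3/4 + 33/2 = 18
t_c = 11 > 0 → v_max = v_peak = 3/2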